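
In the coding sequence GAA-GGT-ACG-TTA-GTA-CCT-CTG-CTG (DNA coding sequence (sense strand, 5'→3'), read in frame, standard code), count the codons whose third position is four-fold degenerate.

6

Codon 1 GAA (Glu): third position 2-fold.
Codon 2 GGT (Gly): third position 4-fold.
Codon 3 ACG (Thr): third position 4-fold.
Codon 4 TTA (Leu): third position 2-fold.
Codon 5 GTA (Val): third position 4-fold.
Codon 6 CCT (Pro): third position 4-fold.
Codon 7 CTG (Leu): third position 4-fold.
Codon 8 CTG (Leu): third position 4-fold.
Four-fold degenerate third positions: 6.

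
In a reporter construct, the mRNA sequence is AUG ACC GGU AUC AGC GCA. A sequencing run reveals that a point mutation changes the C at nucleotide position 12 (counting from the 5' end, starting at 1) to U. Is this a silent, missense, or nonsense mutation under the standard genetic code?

silent

Position 12 falls in codon 4: AUC → Ile.
After the substitution the codon is AUU → Ile.
Both encode Ile, so the change is synonymous.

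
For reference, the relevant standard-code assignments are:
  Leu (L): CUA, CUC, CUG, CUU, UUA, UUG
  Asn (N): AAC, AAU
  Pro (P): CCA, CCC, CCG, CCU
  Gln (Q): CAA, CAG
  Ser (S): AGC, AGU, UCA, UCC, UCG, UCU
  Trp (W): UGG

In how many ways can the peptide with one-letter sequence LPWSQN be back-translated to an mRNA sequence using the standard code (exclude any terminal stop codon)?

576

Leu: 6 codons.
Pro: 4 codons.
Trp: 1 codon.
Ser: 6 codons.
Gln: 2 codons.
Asn: 2 codons.
6 × 4 × 1 × 6 × 2 × 2 = 576.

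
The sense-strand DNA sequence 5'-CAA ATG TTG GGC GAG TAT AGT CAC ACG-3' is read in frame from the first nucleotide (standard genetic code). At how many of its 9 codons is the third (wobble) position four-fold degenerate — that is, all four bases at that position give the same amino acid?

2

Codon 1 CAA (Gln): third position 2-fold.
Codon 2 ATG (Met): third position 1-fold.
Codon 3 TTG (Leu): third position 2-fold.
Codon 4 GGC (Gly): third position 4-fold.
Codon 5 GAG (Glu): third position 2-fold.
Codon 6 TAT (Tyr): third position 2-fold.
Codon 7 AGT (Ser): third position 2-fold.
Codon 8 CAC (His): third position 2-fold.
Codon 9 ACG (Thr): third position 4-fold.
Four-fold degenerate third positions: 2.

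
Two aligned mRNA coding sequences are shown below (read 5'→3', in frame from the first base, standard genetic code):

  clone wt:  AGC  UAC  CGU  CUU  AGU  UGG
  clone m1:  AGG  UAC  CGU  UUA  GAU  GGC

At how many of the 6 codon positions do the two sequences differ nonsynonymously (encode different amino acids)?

3

Codon 1: AGC Ser / AGG Arg — nonsynonymous.
Codon 2: UAC Tyr / UAC Tyr — identical.
Codon 3: CGU Arg / CGU Arg — identical.
Codon 4: CUU Leu / UUA Leu — synonymous.
Codon 5: AGU Ser / GAU Asp — nonsynonymous.
Codon 6: UGG Trp / GGC Gly — nonsynonymous.
Nonsynonymous differences: 3.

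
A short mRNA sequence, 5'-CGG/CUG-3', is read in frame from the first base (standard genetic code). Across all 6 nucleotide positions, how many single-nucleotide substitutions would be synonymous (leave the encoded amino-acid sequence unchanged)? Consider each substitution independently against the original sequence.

Codon 1 (CGG, Arg): 4 synonymous substitutions.
Codon 2 (CUG, Leu): 4 synonymous substitutions.
Total: 4 + 4 = 8.

8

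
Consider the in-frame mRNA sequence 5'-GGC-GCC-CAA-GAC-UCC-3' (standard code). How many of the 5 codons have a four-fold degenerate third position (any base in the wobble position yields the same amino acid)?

Codon 1 GGC (Gly): third position 4-fold.
Codon 2 GCC (Ala): third position 4-fold.
Codon 3 CAA (Gln): third position 2-fold.
Codon 4 GAC (Asp): third position 2-fold.
Codon 5 UCC (Ser): third position 4-fold.
Four-fold degenerate third positions: 3.

3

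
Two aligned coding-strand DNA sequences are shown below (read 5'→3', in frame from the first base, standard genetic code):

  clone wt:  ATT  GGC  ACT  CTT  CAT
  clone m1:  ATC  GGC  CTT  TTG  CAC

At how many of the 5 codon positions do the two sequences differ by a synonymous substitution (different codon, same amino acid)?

3

Codon 1: ATT Ile / ATC Ile — synonymous.
Codon 2: GGC Gly / GGC Gly — identical.
Codon 3: ACT Thr / CTT Leu — nonsynonymous.
Codon 4: CTT Leu / TTG Leu — synonymous.
Codon 5: CAT His / CAC His — synonymous.
Synonymous differences: 3.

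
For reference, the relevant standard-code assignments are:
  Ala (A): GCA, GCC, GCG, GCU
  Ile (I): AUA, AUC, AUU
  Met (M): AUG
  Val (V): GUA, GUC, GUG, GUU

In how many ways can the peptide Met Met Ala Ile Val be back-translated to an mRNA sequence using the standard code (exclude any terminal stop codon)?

Met: 1 codon.
Met: 1 codon.
Ala: 4 codons.
Ile: 3 codons.
Val: 4 codons.
1 × 1 × 4 × 3 × 4 = 48.

48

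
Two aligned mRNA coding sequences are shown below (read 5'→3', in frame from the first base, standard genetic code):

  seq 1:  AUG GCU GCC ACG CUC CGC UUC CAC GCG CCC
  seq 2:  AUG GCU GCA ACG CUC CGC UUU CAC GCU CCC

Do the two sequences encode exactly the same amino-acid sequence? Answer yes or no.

Codon 1: AUG Met / AUG Met — identical.
Codon 2: GCU Ala / GCU Ala — identical.
Codon 3: GCC Ala / GCA Ala — synonymous.
Codon 4: ACG Thr / ACG Thr — identical.
Codon 5: CUC Leu / CUC Leu — identical.
Codon 6: CGC Arg / CGC Arg — identical.
Codon 7: UUC Phe / UUU Phe — synonymous.
Codon 8: CAC His / CAC His — identical.
Codon 9: GCG Ala / GCU Ala — synonymous.
Codon 10: CCC Pro / CCC Pro — identical.
Nonsynonymous differences: 0 → same protein.

yes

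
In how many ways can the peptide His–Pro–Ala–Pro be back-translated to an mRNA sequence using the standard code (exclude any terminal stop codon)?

128

His: 2 codons.
Pro: 4 codons.
Ala: 4 codons.
Pro: 4 codons.
2 × 4 × 4 × 4 = 128.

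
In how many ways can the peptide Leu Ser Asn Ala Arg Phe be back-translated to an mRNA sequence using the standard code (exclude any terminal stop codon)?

3456

Leu: 6 codons.
Ser: 6 codons.
Asn: 2 codons.
Ala: 4 codons.
Arg: 6 codons.
Phe: 2 codons.
6 × 6 × 2 × 4 × 6 × 2 = 3456.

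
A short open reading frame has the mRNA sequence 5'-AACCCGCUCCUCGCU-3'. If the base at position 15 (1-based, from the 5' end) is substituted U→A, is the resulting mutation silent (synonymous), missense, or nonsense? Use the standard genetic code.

Position 15 falls in codon 5: GCU → Ala.
After the substitution the codon is GCA → Ala.
Both encode Ala, so the change is synonymous.

silent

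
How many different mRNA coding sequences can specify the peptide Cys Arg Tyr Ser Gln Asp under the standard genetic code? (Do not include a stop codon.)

576

Cys: 2 codons.
Arg: 6 codons.
Tyr: 2 codons.
Ser: 6 codons.
Gln: 2 codons.
Asp: 2 codons.
2 × 6 × 2 × 6 × 2 × 2 = 576.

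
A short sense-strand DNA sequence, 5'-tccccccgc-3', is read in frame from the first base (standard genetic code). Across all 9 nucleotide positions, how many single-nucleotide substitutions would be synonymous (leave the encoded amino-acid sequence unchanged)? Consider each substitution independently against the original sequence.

9

Codon 1 (TCC, Ser): 3 synonymous substitutions.
Codon 2 (CCC, Pro): 3 synonymous substitutions.
Codon 3 (CGC, Arg): 3 synonymous substitutions.
Total: 3 + 3 + 3 = 9.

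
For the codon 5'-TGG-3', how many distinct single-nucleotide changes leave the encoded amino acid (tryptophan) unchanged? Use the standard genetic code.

Position 1: none → 0 synonymous.
Position 2: none → 0 synonymous.
Position 3: none → 0 synonymous.
Total: 0 + 0 + 0 = 0.

0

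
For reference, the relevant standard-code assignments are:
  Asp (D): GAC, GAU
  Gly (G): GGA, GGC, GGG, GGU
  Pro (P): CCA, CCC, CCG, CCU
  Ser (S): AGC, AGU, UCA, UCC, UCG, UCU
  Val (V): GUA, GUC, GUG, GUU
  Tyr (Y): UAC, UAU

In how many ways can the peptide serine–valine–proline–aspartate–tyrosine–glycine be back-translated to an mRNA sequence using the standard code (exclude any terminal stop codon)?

Ser: 6 codons.
Val: 4 codons.
Pro: 4 codons.
Asp: 2 codons.
Tyr: 2 codons.
Gly: 4 codons.
6 × 4 × 4 × 2 × 2 × 4 = 1536.

1536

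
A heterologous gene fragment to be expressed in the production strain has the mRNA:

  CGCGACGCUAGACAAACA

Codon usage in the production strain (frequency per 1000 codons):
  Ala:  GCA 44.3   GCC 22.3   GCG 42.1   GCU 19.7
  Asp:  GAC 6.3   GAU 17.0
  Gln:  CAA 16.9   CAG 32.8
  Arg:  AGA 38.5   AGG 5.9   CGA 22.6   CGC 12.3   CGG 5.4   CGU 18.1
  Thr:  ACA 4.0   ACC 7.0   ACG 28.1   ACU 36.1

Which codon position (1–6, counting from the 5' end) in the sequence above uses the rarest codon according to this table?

6

Codon 1 CGC (Arg): 12.3 per 1000.
Codon 2 GAC (Asp): 6.3 per 1000.
Codon 3 GCU (Ala): 19.7 per 1000.
Codon 4 AGA (Arg): 38.5 per 1000.
Codon 5 CAA (Gln): 16.9 per 1000.
Codon 6 ACA (Thr): 4.0 per 1000.
Lowest frequency is 4.0 at codon 6.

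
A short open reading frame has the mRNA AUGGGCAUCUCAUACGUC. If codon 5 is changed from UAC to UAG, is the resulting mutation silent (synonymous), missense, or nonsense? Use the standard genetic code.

nonsense

Position 15 falls in codon 5: UAC → Tyr.
After the substitution the codon is UAG → Stop.
The new codon is a stop codon, so this is a nonsense mutation.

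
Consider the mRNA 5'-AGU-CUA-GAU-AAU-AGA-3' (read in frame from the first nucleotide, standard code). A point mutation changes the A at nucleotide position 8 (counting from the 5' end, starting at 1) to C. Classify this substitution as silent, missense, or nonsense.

Position 8 falls in codon 3: GAU → Asp.
After the substitution the codon is GCU → Ala.
Asp ≠ Ala, so this is a missense mutation.

missense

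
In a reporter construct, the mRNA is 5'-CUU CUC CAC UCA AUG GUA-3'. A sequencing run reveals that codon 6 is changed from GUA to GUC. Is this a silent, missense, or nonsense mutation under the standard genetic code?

Position 18 falls in codon 6: GUA → Val.
After the substitution the codon is GUC → Val.
Both encode Val, so the change is synonymous.

silent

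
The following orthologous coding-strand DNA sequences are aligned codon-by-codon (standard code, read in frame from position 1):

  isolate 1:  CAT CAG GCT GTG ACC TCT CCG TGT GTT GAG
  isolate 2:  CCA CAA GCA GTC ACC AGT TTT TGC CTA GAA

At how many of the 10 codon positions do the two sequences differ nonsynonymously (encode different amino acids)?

Codon 1: CAT His / CCA Pro — nonsynonymous.
Codon 2: CAG Gln / CAA Gln — synonymous.
Codon 3: GCT Ala / GCA Ala — synonymous.
Codon 4: GTG Val / GTC Val — synonymous.
Codon 5: ACC Thr / ACC Thr — identical.
Codon 6: TCT Ser / AGT Ser — synonymous.
Codon 7: CCG Pro / TTT Phe — nonsynonymous.
Codon 8: TGT Cys / TGC Cys — synonymous.
Codon 9: GTT Val / CTA Leu — nonsynonymous.
Codon 10: GAG Glu / GAA Glu — synonymous.
Nonsynonymous differences: 3.

3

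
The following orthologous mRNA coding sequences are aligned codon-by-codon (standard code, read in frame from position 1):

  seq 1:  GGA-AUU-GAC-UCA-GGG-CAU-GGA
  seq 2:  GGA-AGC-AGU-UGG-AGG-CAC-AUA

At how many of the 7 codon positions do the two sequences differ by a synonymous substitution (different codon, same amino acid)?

Codon 1: GGA Gly / GGA Gly — identical.
Codon 2: AUU Ile / AGC Ser — nonsynonymous.
Codon 3: GAC Asp / AGU Ser — nonsynonymous.
Codon 4: UCA Ser / UGG Trp — nonsynonymous.
Codon 5: GGG Gly / AGG Arg — nonsynonymous.
Codon 6: CAU His / CAC His — synonymous.
Codon 7: GGA Gly / AUA Ile — nonsynonymous.
Synonymous differences: 1.

1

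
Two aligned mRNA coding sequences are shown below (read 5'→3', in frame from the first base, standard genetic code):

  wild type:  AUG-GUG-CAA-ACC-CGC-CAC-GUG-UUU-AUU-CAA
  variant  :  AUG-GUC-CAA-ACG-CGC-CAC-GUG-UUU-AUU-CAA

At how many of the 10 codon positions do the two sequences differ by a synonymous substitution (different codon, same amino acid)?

Codon 1: AUG Met / AUG Met — identical.
Codon 2: GUG Val / GUC Val — synonymous.
Codon 3: CAA Gln / CAA Gln — identical.
Codon 4: ACC Thr / ACG Thr — synonymous.
Codon 5: CGC Arg / CGC Arg — identical.
Codon 6: CAC His / CAC His — identical.
Codon 7: GUG Val / GUG Val — identical.
Codon 8: UUU Phe / UUU Phe — identical.
Codon 9: AUU Ile / AUU Ile — identical.
Codon 10: CAA Gln / CAA Gln — identical.
Synonymous differences: 2.

2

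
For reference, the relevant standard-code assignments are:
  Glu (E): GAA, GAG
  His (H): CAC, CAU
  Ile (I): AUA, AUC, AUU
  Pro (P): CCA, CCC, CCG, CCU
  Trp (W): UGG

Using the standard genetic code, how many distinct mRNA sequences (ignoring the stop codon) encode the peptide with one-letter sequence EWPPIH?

192

Glu: 2 codons.
Trp: 1 codon.
Pro: 4 codons.
Pro: 4 codons.
Ile: 3 codons.
His: 2 codons.
2 × 1 × 4 × 4 × 3 × 2 = 192.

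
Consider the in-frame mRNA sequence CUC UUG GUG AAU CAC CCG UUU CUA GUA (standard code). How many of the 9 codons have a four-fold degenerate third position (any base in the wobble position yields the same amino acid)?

5

Codon 1 CUC (Leu): third position 4-fold.
Codon 2 UUG (Leu): third position 2-fold.
Codon 3 GUG (Val): third position 4-fold.
Codon 4 AAU (Asn): third position 2-fold.
Codon 5 CAC (His): third position 2-fold.
Codon 6 CCG (Pro): third position 4-fold.
Codon 7 UUU (Phe): third position 2-fold.
Codon 8 CUA (Leu): third position 4-fold.
Codon 9 GUA (Val): third position 4-fold.
Four-fold degenerate third positions: 5.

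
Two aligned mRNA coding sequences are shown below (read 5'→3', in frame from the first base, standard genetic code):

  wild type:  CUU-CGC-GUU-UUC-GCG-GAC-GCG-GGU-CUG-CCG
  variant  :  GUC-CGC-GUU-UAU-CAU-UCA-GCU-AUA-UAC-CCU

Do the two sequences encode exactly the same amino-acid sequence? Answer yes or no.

no

Codon 1: CUU Leu / GUC Val — nonsynonymous.
Codon 2: CGC Arg / CGC Arg — identical.
Codon 3: GUU Val / GUU Val — identical.
Codon 4: UUC Phe / UAU Tyr — nonsynonymous.
Codon 5: GCG Ala / CAU His — nonsynonymous.
Codon 6: GAC Asp / UCA Ser — nonsynonymous.
Codon 7: GCG Ala / GCU Ala — synonymous.
Codon 8: GGU Gly / AUA Ile — nonsynonymous.
Codon 9: CUG Leu / UAC Tyr — nonsynonymous.
Codon 10: CCG Pro / CCU Pro — synonymous.
Nonsynonymous differences: 6 → different protein.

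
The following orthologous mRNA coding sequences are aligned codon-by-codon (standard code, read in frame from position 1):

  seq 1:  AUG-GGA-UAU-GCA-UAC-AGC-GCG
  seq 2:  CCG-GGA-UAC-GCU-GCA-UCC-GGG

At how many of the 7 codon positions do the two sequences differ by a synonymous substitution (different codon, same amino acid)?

Codon 1: AUG Met / CCG Pro — nonsynonymous.
Codon 2: GGA Gly / GGA Gly — identical.
Codon 3: UAU Tyr / UAC Tyr — synonymous.
Codon 4: GCA Ala / GCU Ala — synonymous.
Codon 5: UAC Tyr / GCA Ala — nonsynonymous.
Codon 6: AGC Ser / UCC Ser — synonymous.
Codon 7: GCG Ala / GGG Gly — nonsynonymous.
Synonymous differences: 3.

3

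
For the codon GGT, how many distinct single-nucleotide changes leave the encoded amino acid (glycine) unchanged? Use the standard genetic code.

3

Position 1: none → 0 synonymous.
Position 2: none → 0 synonymous.
Position 3: GGC, GGA, GGG → 3 synonymous.
Total: 0 + 0 + 3 = 3.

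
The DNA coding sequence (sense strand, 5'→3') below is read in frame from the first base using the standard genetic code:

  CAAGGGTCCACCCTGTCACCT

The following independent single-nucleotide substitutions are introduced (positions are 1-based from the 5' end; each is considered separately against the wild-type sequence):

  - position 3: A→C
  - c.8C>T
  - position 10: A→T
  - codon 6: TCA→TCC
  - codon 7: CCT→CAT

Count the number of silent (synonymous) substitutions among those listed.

Codon 1: CAA (Gln) → CAC (His) — missense.
Codon 3: TCC (Ser) → TTC (Phe) — missense.
Codon 4: ACC (Thr) → TCC (Ser) — missense.
Codon 6: TCA (Ser) → TCC (Ser) — synonymous.
Codon 7: CCT (Pro) → CAT (His) — missense.
Synonymous: 1 of 5.

1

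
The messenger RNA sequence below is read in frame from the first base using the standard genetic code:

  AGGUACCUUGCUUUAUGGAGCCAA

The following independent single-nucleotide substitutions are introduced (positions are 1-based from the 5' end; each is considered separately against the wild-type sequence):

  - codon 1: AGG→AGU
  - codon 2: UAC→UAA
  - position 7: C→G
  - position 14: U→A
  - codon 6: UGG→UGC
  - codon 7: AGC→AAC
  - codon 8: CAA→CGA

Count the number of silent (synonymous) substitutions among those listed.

0

Codon 1: AGG (Arg) → AGU (Ser) — missense.
Codon 2: UAC (Tyr) → UAA (Stop) — nonsense.
Codon 3: CUU (Leu) → GUU (Val) — missense.
Codon 5: UUA (Leu) → UAA (Stop) — nonsense.
Codon 6: UGG (Trp) → UGC (Cys) — missense.
Codon 7: AGC (Ser) → AAC (Asn) — missense.
Codon 8: CAA (Gln) → CGA (Arg) — missense.
Synonymous: 0 of 7.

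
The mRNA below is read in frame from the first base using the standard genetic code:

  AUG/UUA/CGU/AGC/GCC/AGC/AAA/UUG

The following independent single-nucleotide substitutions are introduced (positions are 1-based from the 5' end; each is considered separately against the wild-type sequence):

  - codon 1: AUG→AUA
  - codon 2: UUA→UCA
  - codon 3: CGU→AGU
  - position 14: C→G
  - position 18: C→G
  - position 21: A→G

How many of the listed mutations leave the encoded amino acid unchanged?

Codon 1: AUG (Met) → AUA (Ile) — missense.
Codon 2: UUA (Leu) → UCA (Ser) — missense.
Codon 3: CGU (Arg) → AGU (Ser) — missense.
Codon 5: GCC (Ala) → GGC (Gly) — missense.
Codon 6: AGC (Ser) → AGG (Arg) — missense.
Codon 7: AAA (Lys) → AAG (Lys) — synonymous.
Synonymous: 1 of 6.

1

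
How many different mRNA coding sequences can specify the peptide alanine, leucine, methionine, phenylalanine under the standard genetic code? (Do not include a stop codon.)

48

Ala: 4 codons.
Leu: 6 codons.
Met: 1 codon.
Phe: 2 codons.
4 × 6 × 1 × 2 = 48.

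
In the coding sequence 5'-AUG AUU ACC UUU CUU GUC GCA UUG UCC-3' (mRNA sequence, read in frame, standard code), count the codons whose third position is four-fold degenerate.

Codon 1 AUG (Met): third position 1-fold.
Codon 2 AUU (Ile): third position 3-fold.
Codon 3 ACC (Thr): third position 4-fold.
Codon 4 UUU (Phe): third position 2-fold.
Codon 5 CUU (Leu): third position 4-fold.
Codon 6 GUC (Val): third position 4-fold.
Codon 7 GCA (Ala): third position 4-fold.
Codon 8 UUG (Leu): third position 2-fold.
Codon 9 UCC (Ser): third position 4-fold.
Four-fold degenerate third positions: 5.

5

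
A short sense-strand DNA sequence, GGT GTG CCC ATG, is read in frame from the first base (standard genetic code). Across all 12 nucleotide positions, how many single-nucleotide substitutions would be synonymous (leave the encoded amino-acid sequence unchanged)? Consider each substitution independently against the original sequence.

9

Codon 1 (GGT, Gly): 3 synonymous substitutions.
Codon 2 (GTG, Val): 3 synonymous substitutions.
Codon 3 (CCC, Pro): 3 synonymous substitutions.
Codon 4 (ATG, Met): 0 synonymous substitutions.
Total: 3 + 3 + 3 + 0 = 9.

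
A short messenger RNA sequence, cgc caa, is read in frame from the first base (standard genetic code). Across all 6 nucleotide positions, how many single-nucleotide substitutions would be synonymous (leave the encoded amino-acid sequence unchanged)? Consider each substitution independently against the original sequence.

Codon 1 (CGC, Arg): 3 synonymous substitutions.
Codon 2 (CAA, Gln): 1 synonymous substitution.
Total: 3 + 1 = 4.

4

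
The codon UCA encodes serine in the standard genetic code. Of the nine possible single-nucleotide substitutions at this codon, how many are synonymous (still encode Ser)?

Position 1: none → 0 synonymous.
Position 2: none → 0 synonymous.
Position 3: UCU, UCC, UCG → 3 synonymous.
Total: 0 + 0 + 3 = 3.

3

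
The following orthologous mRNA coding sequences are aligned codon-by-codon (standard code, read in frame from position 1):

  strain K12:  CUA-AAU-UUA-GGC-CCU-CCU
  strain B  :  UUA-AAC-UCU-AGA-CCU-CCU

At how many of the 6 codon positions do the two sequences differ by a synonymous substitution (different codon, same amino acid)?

Codon 1: CUA Leu / UUA Leu — synonymous.
Codon 2: AAU Asn / AAC Asn — synonymous.
Codon 3: UUA Leu / UCU Ser — nonsynonymous.
Codon 4: GGC Gly / AGA Arg — nonsynonymous.
Codon 5: CCU Pro / CCU Pro — identical.
Codon 6: CCU Pro / CCU Pro — identical.
Synonymous differences: 2.

2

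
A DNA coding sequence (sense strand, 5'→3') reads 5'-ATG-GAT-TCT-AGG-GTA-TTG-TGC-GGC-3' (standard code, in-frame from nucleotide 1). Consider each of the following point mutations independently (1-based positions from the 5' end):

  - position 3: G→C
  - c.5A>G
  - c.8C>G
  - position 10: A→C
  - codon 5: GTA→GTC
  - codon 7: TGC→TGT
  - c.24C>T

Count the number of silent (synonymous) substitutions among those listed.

Codon 1: ATG (Met) → ATC (Ile) — missense.
Codon 2: GAT (Asp) → GGT (Gly) — missense.
Codon 3: TCT (Ser) → TGT (Cys) — missense.
Codon 4: AGG (Arg) → CGG (Arg) — synonymous.
Codon 5: GTA (Val) → GTC (Val) — synonymous.
Codon 7: TGC (Cys) → TGT (Cys) — synonymous.
Codon 8: GGC (Gly) → GGT (Gly) — synonymous.
Synonymous: 4 of 7.

4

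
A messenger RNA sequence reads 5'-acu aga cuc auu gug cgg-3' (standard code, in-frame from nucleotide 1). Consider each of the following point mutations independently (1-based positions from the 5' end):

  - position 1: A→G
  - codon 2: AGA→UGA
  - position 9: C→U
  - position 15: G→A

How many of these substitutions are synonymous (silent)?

2

Codon 1: ACU (Thr) → GCU (Ala) — missense.
Codon 2: AGA (Arg) → UGA (Stop) — nonsense.
Codon 3: CUC (Leu) → CUU (Leu) — synonymous.
Codon 5: GUG (Val) → GUA (Val) — synonymous.
Synonymous: 2 of 4.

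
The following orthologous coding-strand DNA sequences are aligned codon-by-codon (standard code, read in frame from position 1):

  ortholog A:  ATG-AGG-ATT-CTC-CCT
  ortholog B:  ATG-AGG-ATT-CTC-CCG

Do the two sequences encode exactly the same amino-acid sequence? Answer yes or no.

yes

Codon 1: ATG Met / ATG Met — identical.
Codon 2: AGG Arg / AGG Arg — identical.
Codon 3: ATT Ile / ATT Ile — identical.
Codon 4: CTC Leu / CTC Leu — identical.
Codon 5: CCT Pro / CCG Pro — synonymous.
Nonsynonymous differences: 0 → same protein.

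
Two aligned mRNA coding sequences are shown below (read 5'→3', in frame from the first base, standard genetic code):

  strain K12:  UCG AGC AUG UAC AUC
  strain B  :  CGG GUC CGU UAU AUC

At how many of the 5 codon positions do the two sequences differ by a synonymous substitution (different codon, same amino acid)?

1

Codon 1: UCG Ser / CGG Arg — nonsynonymous.
Codon 2: AGC Ser / GUC Val — nonsynonymous.
Codon 3: AUG Met / CGU Arg — nonsynonymous.
Codon 4: UAC Tyr / UAU Tyr — synonymous.
Codon 5: AUC Ile / AUC Ile — identical.
Synonymous differences: 1.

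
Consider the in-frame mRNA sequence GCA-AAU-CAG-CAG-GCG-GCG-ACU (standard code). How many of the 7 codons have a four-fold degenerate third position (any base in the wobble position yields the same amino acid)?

4

Codon 1 GCA (Ala): third position 4-fold.
Codon 2 AAU (Asn): third position 2-fold.
Codon 3 CAG (Gln): third position 2-fold.
Codon 4 CAG (Gln): third position 2-fold.
Codon 5 GCG (Ala): third position 4-fold.
Codon 6 GCG (Ala): third position 4-fold.
Codon 7 ACU (Thr): third position 4-fold.
Four-fold degenerate third positions: 4.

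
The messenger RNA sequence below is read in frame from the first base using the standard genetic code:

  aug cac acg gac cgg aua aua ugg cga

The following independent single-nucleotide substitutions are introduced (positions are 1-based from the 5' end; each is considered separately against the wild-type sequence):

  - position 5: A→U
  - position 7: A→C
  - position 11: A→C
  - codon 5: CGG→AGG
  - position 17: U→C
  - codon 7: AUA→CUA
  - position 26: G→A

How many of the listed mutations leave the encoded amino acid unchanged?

Codon 2: CAC (His) → CUC (Leu) — missense.
Codon 3: ACG (Thr) → CCG (Pro) — missense.
Codon 4: GAC (Asp) → GCC (Ala) — missense.
Codon 5: CGG (Arg) → AGG (Arg) — synonymous.
Codon 6: AUA (Ile) → ACA (Thr) — missense.
Codon 7: AUA (Ile) → CUA (Leu) — missense.
Codon 9: CGA (Arg) → CAA (Gln) — missense.
Synonymous: 1 of 7.

1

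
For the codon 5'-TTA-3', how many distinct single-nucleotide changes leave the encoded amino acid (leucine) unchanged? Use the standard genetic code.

Position 1: CTA → 1 synonymous.
Position 2: none → 0 synonymous.
Position 3: TTG → 1 synonymous.
Total: 1 + 0 + 1 = 2.

2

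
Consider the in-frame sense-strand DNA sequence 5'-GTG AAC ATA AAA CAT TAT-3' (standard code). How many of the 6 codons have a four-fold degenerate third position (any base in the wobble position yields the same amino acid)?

Codon 1 GTG (Val): third position 4-fold.
Codon 2 AAC (Asn): third position 2-fold.
Codon 3 ATA (Ile): third position 3-fold.
Codon 4 AAA (Lys): third position 2-fold.
Codon 5 CAT (His): third position 2-fold.
Codon 6 TAT (Tyr): third position 2-fold.
Four-fold degenerate third positions: 1.

1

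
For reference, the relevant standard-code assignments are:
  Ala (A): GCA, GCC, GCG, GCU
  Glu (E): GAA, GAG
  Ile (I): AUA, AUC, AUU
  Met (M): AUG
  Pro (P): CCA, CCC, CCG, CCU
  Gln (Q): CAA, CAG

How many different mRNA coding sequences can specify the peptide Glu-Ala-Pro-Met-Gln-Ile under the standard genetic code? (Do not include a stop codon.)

Glu: 2 codons.
Ala: 4 codons.
Pro: 4 codons.
Met: 1 codon.
Gln: 2 codons.
Ile: 3 codons.
2 × 4 × 4 × 1 × 2 × 3 = 192.

192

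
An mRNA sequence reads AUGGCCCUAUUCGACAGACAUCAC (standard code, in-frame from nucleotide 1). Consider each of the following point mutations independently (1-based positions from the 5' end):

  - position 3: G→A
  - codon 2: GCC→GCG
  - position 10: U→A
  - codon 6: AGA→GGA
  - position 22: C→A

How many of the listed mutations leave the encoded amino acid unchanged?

1

Codon 1: AUG (Met) → AUA (Ile) — missense.
Codon 2: GCC (Ala) → GCG (Ala) — synonymous.
Codon 4: UUC (Phe) → AUC (Ile) — missense.
Codon 6: AGA (Arg) → GGA (Gly) — missense.
Codon 8: CAC (His) → AAC (Asn) — missense.
Synonymous: 1 of 5.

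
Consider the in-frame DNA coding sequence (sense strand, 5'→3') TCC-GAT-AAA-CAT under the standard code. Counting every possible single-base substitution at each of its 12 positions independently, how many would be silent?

Codon 1 (TCC, Ser): 3 synonymous substitutions.
Codon 2 (GAT, Asp): 1 synonymous substitution.
Codon 3 (AAA, Lys): 1 synonymous substitution.
Codon 4 (CAT, His): 1 synonymous substitution.
Total: 3 + 1 + 1 + 1 = 6.

6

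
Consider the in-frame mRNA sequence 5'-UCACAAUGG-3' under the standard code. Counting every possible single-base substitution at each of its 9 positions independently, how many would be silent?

4

Codon 1 (UCA, Ser): 3 synonymous substitutions.
Codon 2 (CAA, Gln): 1 synonymous substitution.
Codon 3 (UGG, Trp): 0 synonymous substitutions.
Total: 3 + 1 + 0 = 4.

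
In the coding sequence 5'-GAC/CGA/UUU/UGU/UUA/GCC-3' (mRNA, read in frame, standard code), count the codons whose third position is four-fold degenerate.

Codon 1 GAC (Asp): third position 2-fold.
Codon 2 CGA (Arg): third position 4-fold.
Codon 3 UUU (Phe): third position 2-fold.
Codon 4 UGU (Cys): third position 2-fold.
Codon 5 UUA (Leu): third position 2-fold.
Codon 6 GCC (Ala): third position 4-fold.
Four-fold degenerate third positions: 2.

2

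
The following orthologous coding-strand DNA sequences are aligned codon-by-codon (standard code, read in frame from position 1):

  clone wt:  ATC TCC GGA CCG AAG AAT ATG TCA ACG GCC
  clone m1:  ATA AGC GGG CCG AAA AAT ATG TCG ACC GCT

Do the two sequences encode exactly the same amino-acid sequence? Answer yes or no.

yes

Codon 1: ATC Ile / ATA Ile — synonymous.
Codon 2: TCC Ser / AGC Ser — synonymous.
Codon 3: GGA Gly / GGG Gly — synonymous.
Codon 4: CCG Pro / CCG Pro — identical.
Codon 5: AAG Lys / AAA Lys — synonymous.
Codon 6: AAT Asn / AAT Asn — identical.
Codon 7: ATG Met / ATG Met — identical.
Codon 8: TCA Ser / TCG Ser — synonymous.
Codon 9: ACG Thr / ACC Thr — synonymous.
Codon 10: GCC Ala / GCT Ala — synonymous.
Nonsynonymous differences: 0 → same protein.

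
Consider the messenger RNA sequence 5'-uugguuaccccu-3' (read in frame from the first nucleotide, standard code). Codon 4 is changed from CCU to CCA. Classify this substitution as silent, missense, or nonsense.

silent

Position 12 falls in codon 4: CCU → Pro.
After the substitution the codon is CCA → Pro.
Both encode Pro, so the change is synonymous.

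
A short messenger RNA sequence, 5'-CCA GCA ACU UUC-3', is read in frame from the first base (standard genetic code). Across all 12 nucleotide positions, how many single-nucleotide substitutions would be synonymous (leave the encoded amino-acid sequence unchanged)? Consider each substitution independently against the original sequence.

Codon 1 (CCA, Pro): 3 synonymous substitutions.
Codon 2 (GCA, Ala): 3 synonymous substitutions.
Codon 3 (ACU, Thr): 3 synonymous substitutions.
Codon 4 (UUC, Phe): 1 synonymous substitution.
Total: 3 + 3 + 3 + 1 = 10.

10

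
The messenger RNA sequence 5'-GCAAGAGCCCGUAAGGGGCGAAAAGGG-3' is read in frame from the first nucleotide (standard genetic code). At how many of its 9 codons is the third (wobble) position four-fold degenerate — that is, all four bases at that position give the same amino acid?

6

Codon 1 GCA (Ala): third position 4-fold.
Codon 2 AGA (Arg): third position 2-fold.
Codon 3 GCC (Ala): third position 4-fold.
Codon 4 CGU (Arg): third position 4-fold.
Codon 5 AAG (Lys): third position 2-fold.
Codon 6 GGG (Gly): third position 4-fold.
Codon 7 CGA (Arg): third position 4-fold.
Codon 8 AAA (Lys): third position 2-fold.
Codon 9 GGG (Gly): third position 4-fold.
Four-fold degenerate third positions: 6.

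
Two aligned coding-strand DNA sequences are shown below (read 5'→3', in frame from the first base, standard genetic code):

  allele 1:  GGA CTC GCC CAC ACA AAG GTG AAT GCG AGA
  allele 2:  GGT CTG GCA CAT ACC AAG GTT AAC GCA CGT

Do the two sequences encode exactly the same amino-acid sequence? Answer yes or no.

Codon 1: GGA Gly / GGT Gly — synonymous.
Codon 2: CTC Leu / CTG Leu — synonymous.
Codon 3: GCC Ala / GCA Ala — synonymous.
Codon 4: CAC His / CAT His — synonymous.
Codon 5: ACA Thr / ACC Thr — synonymous.
Codon 6: AAG Lys / AAG Lys — identical.
Codon 7: GTG Val / GTT Val — synonymous.
Codon 8: AAT Asn / AAC Asn — synonymous.
Codon 9: GCG Ala / GCA Ala — synonymous.
Codon 10: AGA Arg / CGT Arg — synonymous.
Nonsynonymous differences: 0 → same protein.

yes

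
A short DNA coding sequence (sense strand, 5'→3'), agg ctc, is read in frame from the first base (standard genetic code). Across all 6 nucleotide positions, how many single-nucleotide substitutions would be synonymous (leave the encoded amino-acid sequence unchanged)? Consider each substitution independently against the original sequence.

5

Codon 1 (AGG, Arg): 2 synonymous substitutions.
Codon 2 (CTC, Leu): 3 synonymous substitutions.
Total: 2 + 3 = 5.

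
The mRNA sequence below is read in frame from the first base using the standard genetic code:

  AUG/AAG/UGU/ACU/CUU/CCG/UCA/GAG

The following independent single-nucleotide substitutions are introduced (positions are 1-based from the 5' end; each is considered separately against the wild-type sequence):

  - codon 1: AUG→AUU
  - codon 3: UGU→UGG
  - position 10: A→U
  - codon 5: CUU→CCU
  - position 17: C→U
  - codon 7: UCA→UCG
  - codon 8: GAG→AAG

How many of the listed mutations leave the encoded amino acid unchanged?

Codon 1: AUG (Met) → AUU (Ile) — missense.
Codon 3: UGU (Cys) → UGG (Trp) — missense.
Codon 4: ACU (Thr) → UCU (Ser) — missense.
Codon 5: CUU (Leu) → CCU (Pro) — missense.
Codon 6: CCG (Pro) → CUG (Leu) — missense.
Codon 7: UCA (Ser) → UCG (Ser) — synonymous.
Codon 8: GAG (Glu) → AAG (Lys) — missense.
Synonymous: 1 of 7.

1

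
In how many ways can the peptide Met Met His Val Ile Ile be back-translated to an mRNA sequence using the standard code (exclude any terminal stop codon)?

Met: 1 codon.
Met: 1 codon.
His: 2 codons.
Val: 4 codons.
Ile: 3 codons.
Ile: 3 codons.
1 × 1 × 2 × 4 × 3 × 3 = 72.

72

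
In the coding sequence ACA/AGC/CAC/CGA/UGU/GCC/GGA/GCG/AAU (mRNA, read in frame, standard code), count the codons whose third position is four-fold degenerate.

5

Codon 1 ACA (Thr): third position 4-fold.
Codon 2 AGC (Ser): third position 2-fold.
Codon 3 CAC (His): third position 2-fold.
Codon 4 CGA (Arg): third position 4-fold.
Codon 5 UGU (Cys): third position 2-fold.
Codon 6 GCC (Ala): third position 4-fold.
Codon 7 GGA (Gly): third position 4-fold.
Codon 8 GCG (Ala): third position 4-fold.
Codon 9 AAU (Asn): third position 2-fold.
Four-fold degenerate third positions: 5.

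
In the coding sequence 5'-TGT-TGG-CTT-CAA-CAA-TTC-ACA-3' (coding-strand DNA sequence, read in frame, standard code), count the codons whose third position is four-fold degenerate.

Codon 1 TGT (Cys): third position 2-fold.
Codon 2 TGG (Trp): third position 1-fold.
Codon 3 CTT (Leu): third position 4-fold.
Codon 4 CAA (Gln): third position 2-fold.
Codon 5 CAA (Gln): third position 2-fold.
Codon 6 TTC (Phe): third position 2-fold.
Codon 7 ACA (Thr): third position 4-fold.
Four-fold degenerate third positions: 2.

2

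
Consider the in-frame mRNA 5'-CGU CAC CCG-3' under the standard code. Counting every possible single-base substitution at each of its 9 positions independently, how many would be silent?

7

Codon 1 (CGU, Arg): 3 synonymous substitutions.
Codon 2 (CAC, His): 1 synonymous substitution.
Codon 3 (CCG, Pro): 3 synonymous substitutions.
Total: 3 + 1 + 3 = 7.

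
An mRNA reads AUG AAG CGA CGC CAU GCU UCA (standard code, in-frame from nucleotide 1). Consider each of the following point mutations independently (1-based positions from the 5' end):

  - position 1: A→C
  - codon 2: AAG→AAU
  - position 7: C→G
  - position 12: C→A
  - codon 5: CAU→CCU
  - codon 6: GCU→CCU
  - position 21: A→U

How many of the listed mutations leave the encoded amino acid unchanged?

2

Codon 1: AUG (Met) → CUG (Leu) — missense.
Codon 2: AAG (Lys) → AAU (Asn) — missense.
Codon 3: CGA (Arg) → GGA (Gly) — missense.
Codon 4: CGC (Arg) → CGA (Arg) — synonymous.
Codon 5: CAU (His) → CCU (Pro) — missense.
Codon 6: GCU (Ala) → CCU (Pro) — missense.
Codon 7: UCA (Ser) → UCU (Ser) — synonymous.
Synonymous: 2 of 7.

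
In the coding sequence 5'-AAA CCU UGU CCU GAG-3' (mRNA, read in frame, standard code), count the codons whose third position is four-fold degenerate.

Codon 1 AAA (Lys): third position 2-fold.
Codon 2 CCU (Pro): third position 4-fold.
Codon 3 UGU (Cys): third position 2-fold.
Codon 4 CCU (Pro): third position 4-fold.
Codon 5 GAG (Glu): third position 2-fold.
Four-fold degenerate third positions: 2.

2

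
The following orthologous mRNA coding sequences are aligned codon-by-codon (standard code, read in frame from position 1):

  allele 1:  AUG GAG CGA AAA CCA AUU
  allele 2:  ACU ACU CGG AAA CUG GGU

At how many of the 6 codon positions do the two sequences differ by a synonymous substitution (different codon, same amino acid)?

1

Codon 1: AUG Met / ACU Thr — nonsynonymous.
Codon 2: GAG Glu / ACU Thr — nonsynonymous.
Codon 3: CGA Arg / CGG Arg — synonymous.
Codon 4: AAA Lys / AAA Lys — identical.
Codon 5: CCA Pro / CUG Leu — nonsynonymous.
Codon 6: AUU Ile / GGU Gly — nonsynonymous.
Synonymous differences: 1.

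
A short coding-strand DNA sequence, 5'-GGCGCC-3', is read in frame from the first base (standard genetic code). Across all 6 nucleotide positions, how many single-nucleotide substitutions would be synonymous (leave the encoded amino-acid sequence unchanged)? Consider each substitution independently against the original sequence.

6

Codon 1 (GGC, Gly): 3 synonymous substitutions.
Codon 2 (GCC, Ala): 3 synonymous substitutions.
Total: 3 + 3 = 6.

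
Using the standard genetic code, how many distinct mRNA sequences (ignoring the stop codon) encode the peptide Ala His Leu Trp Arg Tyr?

576

Ala: 4 codons.
His: 2 codons.
Leu: 6 codons.
Trp: 1 codon.
Arg: 6 codons.
Tyr: 2 codons.
4 × 2 × 6 × 1 × 6 × 2 = 576.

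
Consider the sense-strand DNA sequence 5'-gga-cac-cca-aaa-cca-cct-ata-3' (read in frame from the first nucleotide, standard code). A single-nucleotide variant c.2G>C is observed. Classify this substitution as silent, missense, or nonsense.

Position 2 falls in codon 1: GGA → Gly.
After the substitution the codon is GCA → Ala.
Gly ≠ Ala, so this is a missense mutation.

missense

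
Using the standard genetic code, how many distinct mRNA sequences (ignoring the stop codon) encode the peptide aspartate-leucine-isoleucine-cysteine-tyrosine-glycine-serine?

Asp: 2 codons.
Leu: 6 codons.
Ile: 3 codons.
Cys: 2 codons.
Tyr: 2 codons.
Gly: 4 codons.
Ser: 6 codons.
2 × 6 × 3 × 2 × 2 × 4 × 6 = 3456.

3456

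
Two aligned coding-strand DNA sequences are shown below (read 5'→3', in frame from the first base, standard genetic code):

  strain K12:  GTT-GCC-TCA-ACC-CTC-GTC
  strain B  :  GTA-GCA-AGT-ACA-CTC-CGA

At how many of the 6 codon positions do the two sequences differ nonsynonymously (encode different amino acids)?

1

Codon 1: GTT Val / GTA Val — synonymous.
Codon 2: GCC Ala / GCA Ala — synonymous.
Codon 3: TCA Ser / AGT Ser — synonymous.
Codon 4: ACC Thr / ACA Thr — synonymous.
Codon 5: CTC Leu / CTC Leu — identical.
Codon 6: GTC Val / CGA Arg — nonsynonymous.
Nonsynonymous differences: 1.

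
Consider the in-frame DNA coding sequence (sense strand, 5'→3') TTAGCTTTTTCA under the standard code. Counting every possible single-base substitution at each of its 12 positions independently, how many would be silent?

9

Codon 1 (TTA, Leu): 2 synonymous substitutions.
Codon 2 (GCT, Ala): 3 synonymous substitutions.
Codon 3 (TTT, Phe): 1 synonymous substitution.
Codon 4 (TCA, Ser): 3 synonymous substitutions.
Total: 2 + 3 + 1 + 3 = 9.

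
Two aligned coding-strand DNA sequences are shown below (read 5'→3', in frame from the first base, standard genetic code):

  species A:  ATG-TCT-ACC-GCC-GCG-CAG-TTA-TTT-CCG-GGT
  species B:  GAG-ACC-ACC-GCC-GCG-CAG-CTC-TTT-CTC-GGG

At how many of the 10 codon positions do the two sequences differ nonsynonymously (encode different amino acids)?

3

Codon 1: ATG Met / GAG Glu — nonsynonymous.
Codon 2: TCT Ser / ACC Thr — nonsynonymous.
Codon 3: ACC Thr / ACC Thr — identical.
Codon 4: GCC Ala / GCC Ala — identical.
Codon 5: GCG Ala / GCG Ala — identical.
Codon 6: CAG Gln / CAG Gln — identical.
Codon 7: TTA Leu / CTC Leu — synonymous.
Codon 8: TTT Phe / TTT Phe — identical.
Codon 9: CCG Pro / CTC Leu — nonsynonymous.
Codon 10: GGT Gly / GGG Gly — synonymous.
Nonsynonymous differences: 3.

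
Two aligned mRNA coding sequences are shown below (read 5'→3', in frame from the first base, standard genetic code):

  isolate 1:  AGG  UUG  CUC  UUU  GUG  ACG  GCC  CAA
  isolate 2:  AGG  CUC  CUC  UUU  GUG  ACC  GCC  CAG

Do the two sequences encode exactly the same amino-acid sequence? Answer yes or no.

yes

Codon 1: AGG Arg / AGG Arg — identical.
Codon 2: UUG Leu / CUC Leu — synonymous.
Codon 3: CUC Leu / CUC Leu — identical.
Codon 4: UUU Phe / UUU Phe — identical.
Codon 5: GUG Val / GUG Val — identical.
Codon 6: ACG Thr / ACC Thr — synonymous.
Codon 7: GCC Ala / GCC Ala — identical.
Codon 8: CAA Gln / CAG Gln — synonymous.
Nonsynonymous differences: 0 → same protein.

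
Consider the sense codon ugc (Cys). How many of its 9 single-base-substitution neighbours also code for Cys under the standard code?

Position 1: none → 0 synonymous.
Position 2: none → 0 synonymous.
Position 3: UGU → 1 synonymous.
Total: 0 + 0 + 1 = 1.

1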